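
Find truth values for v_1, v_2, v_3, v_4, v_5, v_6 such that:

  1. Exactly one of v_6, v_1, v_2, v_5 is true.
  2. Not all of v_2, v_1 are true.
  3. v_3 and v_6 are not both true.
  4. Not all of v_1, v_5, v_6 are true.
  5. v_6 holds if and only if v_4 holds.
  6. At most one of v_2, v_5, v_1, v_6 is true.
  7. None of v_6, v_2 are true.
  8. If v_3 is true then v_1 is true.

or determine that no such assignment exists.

v_1 = True, v_2 = False, v_3 = False, v_4 = False, v_5 = False, v_6 = False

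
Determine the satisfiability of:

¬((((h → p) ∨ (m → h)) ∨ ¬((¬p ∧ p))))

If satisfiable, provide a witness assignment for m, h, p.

Unsatisfiable — no assignment works.

Case h = True: the formula becomes ¬((True ∨ ¬((¬p ∧ p)))) = False.
Case h = False: the formula becomes ¬((True ∨ ¬((¬p ∧ p)))) = False.
Both cases fail — unsatisfiable.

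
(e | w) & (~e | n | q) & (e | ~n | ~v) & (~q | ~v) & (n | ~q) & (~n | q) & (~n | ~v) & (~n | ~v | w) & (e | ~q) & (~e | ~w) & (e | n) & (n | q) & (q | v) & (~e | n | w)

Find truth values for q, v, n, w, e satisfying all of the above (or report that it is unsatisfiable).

Set q = True.
  then (~q | ~v) forces v = False.
  then (n | ~q) forces n = True.
  then (e | ~q) forces e = True.
  then (~e | ~w) forces w = False.
All clauses satisfied.

q = True, v = False, n = True, w = False, e = True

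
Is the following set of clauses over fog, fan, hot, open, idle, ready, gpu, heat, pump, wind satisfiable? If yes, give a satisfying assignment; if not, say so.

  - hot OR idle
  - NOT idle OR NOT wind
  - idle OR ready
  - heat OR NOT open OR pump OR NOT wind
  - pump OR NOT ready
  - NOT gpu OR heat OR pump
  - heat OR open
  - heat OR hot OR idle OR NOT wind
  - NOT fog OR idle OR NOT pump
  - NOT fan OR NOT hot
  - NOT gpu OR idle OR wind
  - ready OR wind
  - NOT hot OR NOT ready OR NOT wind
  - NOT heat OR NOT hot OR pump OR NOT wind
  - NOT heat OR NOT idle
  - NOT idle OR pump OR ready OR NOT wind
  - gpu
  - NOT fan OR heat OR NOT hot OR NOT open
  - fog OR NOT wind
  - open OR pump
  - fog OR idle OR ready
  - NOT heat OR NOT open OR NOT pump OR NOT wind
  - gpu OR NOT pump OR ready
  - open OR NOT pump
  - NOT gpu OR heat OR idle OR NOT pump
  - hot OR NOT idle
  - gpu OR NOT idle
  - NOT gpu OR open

Unit clause (gpu) forces gpu = True.
In (NOT gpu OR open) only open is left, so open = True.
Set fog = True.
Try fan = True:
  (NOT fan OR NOT hot) forces hot = False.
  (hot OR idle) forces idle = True.
  clause (hot OR NOT idle) is falsified — backtrack.
So fan = False.
Set hot = True.
Set idle = True.
  then (NOT idle OR NOT wind) forces wind = False.
  then (ready OR wind) forces ready = True.
  then (NOT heat OR NOT idle) forces heat = False.
  then (pump OR NOT ready) forces pump = True.
All clauses satisfied.

fog=T, fan=F, hot=T, open=T, idle=T, ready=T, gpu=T, heat=F, pump=T, wind=F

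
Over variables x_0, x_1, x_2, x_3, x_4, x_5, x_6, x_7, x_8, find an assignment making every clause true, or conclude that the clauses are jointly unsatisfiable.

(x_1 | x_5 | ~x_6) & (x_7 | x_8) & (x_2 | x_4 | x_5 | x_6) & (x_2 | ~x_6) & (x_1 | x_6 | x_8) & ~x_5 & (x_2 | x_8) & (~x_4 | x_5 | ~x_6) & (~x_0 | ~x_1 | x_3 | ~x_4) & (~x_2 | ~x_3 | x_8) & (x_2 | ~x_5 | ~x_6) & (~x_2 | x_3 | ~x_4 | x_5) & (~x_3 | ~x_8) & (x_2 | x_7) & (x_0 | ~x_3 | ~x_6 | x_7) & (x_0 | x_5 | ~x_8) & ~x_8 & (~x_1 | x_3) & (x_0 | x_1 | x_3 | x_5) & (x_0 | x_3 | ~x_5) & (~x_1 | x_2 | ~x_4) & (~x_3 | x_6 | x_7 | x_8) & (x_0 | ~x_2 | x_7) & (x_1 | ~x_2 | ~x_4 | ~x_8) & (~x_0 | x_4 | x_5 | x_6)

Unsatisfiable — no assignment works.

Case x_5 = True:
  Clause (~x_5) is falsified — contradiction.
Case x_5 = False:
  (~x_8) forces x_8 = False.
  (x_7 | x_8) forces x_7 = True.
  (x_2 | x_8) forces x_2 = True.
  (~x_2 | ~x_3 | x_8) forces x_3 = False.
  (~x_2 | x_3 | ~x_4 | x_5) forces x_4 = False.
  (~x_1 | x_3) forces x_1 = False.
  (x_1 | x_5 | ~x_6) forces x_6 = False.
  Clause (x_1 | x_6 | x_8) is falsified — contradiction.
Both cases fail, so the formula is unsatisfiable.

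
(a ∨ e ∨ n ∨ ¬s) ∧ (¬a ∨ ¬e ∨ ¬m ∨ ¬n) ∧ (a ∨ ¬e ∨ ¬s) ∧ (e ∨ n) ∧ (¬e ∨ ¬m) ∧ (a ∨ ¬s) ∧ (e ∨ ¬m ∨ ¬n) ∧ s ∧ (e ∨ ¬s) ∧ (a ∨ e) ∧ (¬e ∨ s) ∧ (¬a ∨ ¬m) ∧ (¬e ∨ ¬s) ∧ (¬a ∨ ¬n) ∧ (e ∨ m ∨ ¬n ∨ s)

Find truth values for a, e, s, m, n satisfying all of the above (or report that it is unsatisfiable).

Unsatisfiable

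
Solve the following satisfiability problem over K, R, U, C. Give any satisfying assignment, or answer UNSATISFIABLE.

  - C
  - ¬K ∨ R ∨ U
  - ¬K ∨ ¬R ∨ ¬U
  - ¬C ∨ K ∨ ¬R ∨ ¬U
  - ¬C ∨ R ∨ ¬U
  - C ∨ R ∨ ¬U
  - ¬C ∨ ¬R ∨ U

K = False, R = False, U = False, C = True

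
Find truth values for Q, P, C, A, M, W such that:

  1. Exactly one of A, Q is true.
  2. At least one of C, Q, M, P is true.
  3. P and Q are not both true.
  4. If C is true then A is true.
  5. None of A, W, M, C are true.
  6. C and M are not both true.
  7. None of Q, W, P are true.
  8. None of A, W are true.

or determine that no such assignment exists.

The formula is unsatisfiable.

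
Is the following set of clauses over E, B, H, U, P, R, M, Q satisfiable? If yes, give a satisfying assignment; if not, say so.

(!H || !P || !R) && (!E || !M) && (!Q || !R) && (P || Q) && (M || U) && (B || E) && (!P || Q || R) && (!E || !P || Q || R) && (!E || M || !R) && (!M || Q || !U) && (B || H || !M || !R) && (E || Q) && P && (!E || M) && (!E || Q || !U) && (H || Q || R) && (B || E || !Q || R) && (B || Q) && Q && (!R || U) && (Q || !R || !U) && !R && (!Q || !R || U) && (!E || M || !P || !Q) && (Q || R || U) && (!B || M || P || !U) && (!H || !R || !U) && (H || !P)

E = False, B = True, H = True, U = True, P = True, R = False, M = False, Q = True

Unit clause (P) forces P = True.
Unit clause (Q) forces Q = True.
Unit clause (!R) forces R = False.
In (H || !P) only H is left, so H = True.
Try E = True:
  (!E || !M) forces M = False.
  clause (!E || M) is falsified — backtrack.
So E = False.
  then (B || E) forces B = True.
Set U = True.
Set M = False.
All clauses satisfied.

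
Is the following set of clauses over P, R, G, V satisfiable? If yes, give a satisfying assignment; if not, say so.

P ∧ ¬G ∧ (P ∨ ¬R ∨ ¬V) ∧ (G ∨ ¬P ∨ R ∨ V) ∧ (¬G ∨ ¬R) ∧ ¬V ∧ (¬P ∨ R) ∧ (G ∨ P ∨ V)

Unit clause (P) forces P = True.
Unit clause (¬G) forces G = False.
Unit clause (¬V) forces V = False.
In (¬P ∨ R) only R is left, so R = True.
All clauses satisfied.

P = True, R = True, G = False, V = False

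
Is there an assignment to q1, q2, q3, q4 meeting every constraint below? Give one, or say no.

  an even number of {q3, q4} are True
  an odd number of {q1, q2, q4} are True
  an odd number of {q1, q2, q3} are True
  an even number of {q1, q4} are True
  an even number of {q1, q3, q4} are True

q1=F, q2=T, q3=F, q4=F

{q3, q4}: 0 true → even ✓
{q1, q2, q4}: 1 true → odd ✓
{q1, q2, q3}: 1 true → odd ✓
{q1, q4}: 0 true → even ✓
{q1, q3, q4}: 0 true → even ✓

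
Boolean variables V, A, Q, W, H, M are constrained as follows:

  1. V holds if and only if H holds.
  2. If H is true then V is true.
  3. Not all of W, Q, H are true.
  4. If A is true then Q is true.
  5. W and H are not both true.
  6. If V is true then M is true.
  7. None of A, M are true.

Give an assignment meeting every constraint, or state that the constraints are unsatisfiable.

V = False, A = False, Q = True, W = True, H = False, M = False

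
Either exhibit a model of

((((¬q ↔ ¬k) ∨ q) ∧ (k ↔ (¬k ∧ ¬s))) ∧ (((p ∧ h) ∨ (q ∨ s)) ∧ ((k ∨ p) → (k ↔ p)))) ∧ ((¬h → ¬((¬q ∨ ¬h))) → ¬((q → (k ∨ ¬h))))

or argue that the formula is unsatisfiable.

s = True, q = True, p = False, k = False, h = False

  (((¬q ↔ ¬k) ∨ q) ∧ (k ↔ (¬k ∧ ¬s))) ∧ (((p ∧ h) ∨ (q ∨ s)) ∧ ((k ∨ p) → (k ↔ p))) = True
    ((¬q ↔ ¬k) ∨ q) ∧ (k ↔ (¬k ∧ ¬s)) = True
      (¬q ↔ ¬k) ∨ q = True
        ¬q ↔ ¬k = False
          ¬q = False
          ¬k = True
      k ↔ (¬k ∧ ¬s) = True
        ¬k ∧ ¬s = False
          ¬k = True
          ¬s = False
    ((p ∧ h) ∨ (q ∨ s)) ∧ ((k ∨ p) → (k ↔ p)) = True
      (p ∧ h) ∨ (q ∨ s) = True
        p ∧ h = False
        q ∨ s = True
      (k ∨ p) → (k ↔ p) = True
        k ∨ p = False
        k ↔ p = True
  (¬h → ¬((¬q ∨ ¬h))) → ¬((q → (k ∨ ¬h))) = True
    ¬h → ¬((¬q ∨ ¬h)) = False
      ¬h = True
      ¬((¬q ∨ ¬h)) = False
        ¬q ∨ ¬h = True
          ¬q = False
          ¬h = True
    ¬((q → (k ∨ ¬h))) = False
      q → (k ∨ ¬h) = True
        k ∨ ¬h = True
          ¬h = True
Both conjuncts True, so the formula holds.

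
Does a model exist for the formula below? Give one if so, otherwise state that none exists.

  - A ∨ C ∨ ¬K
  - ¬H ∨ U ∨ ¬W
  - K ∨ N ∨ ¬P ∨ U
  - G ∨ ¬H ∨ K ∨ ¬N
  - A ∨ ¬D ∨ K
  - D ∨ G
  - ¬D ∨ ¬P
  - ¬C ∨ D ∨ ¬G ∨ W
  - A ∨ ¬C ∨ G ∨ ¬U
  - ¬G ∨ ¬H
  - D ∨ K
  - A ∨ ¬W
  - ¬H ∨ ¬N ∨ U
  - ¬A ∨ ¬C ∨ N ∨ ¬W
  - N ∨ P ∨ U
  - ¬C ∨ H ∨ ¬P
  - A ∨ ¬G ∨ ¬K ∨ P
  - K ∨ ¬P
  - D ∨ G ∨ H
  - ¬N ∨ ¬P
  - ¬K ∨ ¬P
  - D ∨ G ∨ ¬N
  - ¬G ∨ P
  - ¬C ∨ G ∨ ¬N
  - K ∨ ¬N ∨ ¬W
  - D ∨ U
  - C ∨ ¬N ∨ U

U: True, K: True, N: False, H: False, A: True, W: True, P: False, D: True, C: False, G: False

Set U = True.
Set K = True.
  then (¬K ∨ ¬P) forces P = False.
  then (¬G ∨ P) forces G = False.
  then (D ∨ G) forces D = True.
Set N = False.
Set H = False.
Set A = True.
Set W = True.
  then (¬A ∨ ¬C ∨ N ∨ ¬W) forces C = False.
All clauses satisfied.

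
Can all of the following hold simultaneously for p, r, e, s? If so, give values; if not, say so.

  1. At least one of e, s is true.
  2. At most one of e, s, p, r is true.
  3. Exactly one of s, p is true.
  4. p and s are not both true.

p=F, r=F, e=F, s=T

  (1) {e, s}: 1 true — at least one ✓
  (2) {e, s, p, r}: 1 true — at most one ✓
  (3) {s, p}: 1 true — exactly one ✓
  (4) p=F, s=T — not both ✓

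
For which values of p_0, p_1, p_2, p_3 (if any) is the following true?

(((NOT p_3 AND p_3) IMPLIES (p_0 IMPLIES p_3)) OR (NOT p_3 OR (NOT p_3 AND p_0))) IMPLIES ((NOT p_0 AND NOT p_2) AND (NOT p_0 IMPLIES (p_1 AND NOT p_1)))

Case p_0 = True: the formula simplifies to NOT ((((NOT p_3 AND p_3) IMPLIES p_3) OR (NOT p_3 OR NOT p_3))).
  p_3 = True: this becomes NOT ((True OR False)) = False.
  p_3 = False: this becomes NOT ((True OR True)) = False.
Case p_0 = False: the formula simplifies to NOT p_2 AND (p_1 AND NOT p_1).
  p_1 = True: the conjunct NOT p_1 is False.
  p_1 = False: the conjunct p_1 is False.
Both cases fail — unsatisfiable.

Unsatisfiable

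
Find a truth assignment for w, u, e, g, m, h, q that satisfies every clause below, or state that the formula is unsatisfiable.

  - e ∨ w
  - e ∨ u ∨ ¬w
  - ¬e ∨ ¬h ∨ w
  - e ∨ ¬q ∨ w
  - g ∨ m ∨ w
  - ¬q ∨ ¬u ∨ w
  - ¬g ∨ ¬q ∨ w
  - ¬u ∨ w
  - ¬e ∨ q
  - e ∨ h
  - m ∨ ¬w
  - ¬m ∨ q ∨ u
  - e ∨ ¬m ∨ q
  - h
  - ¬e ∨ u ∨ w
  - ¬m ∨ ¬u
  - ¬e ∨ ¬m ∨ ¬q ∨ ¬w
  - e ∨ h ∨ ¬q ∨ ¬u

UNSATISFIABLE

Case w = True:
  (m ∨ ¬w) forces m = True.
  (h) forces h = True.
  (¬m ∨ ¬u) forces u = False.
  (e ∨ u ∨ ¬w) forces e = True.
  (¬e ∨ q) forces q = True.
  Clause (¬e ∨ ¬m ∨ ¬q ∨ ¬w) is falsified — contradiction.
Case w = False:
  (e ∨ w) forces e = True.
  (¬e ∨ ¬h ∨ w) forces h = False.
  Clause (h) is falsified — contradiction.
Both cases fail, so the formula is unsatisfiable.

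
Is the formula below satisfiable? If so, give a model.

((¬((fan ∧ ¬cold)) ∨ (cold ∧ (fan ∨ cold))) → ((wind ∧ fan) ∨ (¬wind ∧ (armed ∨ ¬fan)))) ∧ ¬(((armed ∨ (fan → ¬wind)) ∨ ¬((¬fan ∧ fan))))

The formula is unsatisfiable.

The conjunct ¬(((armed ∨ (fan → ¬wind)) ∨ ¬((¬fan ∧ fan)))) is unsatisfiable on its own:
  armed=F, fan=F, wind=F: evaluates to False.
  armed=F, fan=F, wind=T: evaluates to False.
  armed=F, fan=T, wind=F: evaluates to False.
  armed=F, fan=T, wind=T: evaluates to False.
  armed=T, fan=F, wind=F: evaluates to False.
  armed=T, fan=F, wind=T: evaluates to False.
  armed=T, fan=T, wind=F: evaluates to False.
  armed=T, fan=T, wind=T: evaluates to False.
So the whole conjunction is unsatisfiable.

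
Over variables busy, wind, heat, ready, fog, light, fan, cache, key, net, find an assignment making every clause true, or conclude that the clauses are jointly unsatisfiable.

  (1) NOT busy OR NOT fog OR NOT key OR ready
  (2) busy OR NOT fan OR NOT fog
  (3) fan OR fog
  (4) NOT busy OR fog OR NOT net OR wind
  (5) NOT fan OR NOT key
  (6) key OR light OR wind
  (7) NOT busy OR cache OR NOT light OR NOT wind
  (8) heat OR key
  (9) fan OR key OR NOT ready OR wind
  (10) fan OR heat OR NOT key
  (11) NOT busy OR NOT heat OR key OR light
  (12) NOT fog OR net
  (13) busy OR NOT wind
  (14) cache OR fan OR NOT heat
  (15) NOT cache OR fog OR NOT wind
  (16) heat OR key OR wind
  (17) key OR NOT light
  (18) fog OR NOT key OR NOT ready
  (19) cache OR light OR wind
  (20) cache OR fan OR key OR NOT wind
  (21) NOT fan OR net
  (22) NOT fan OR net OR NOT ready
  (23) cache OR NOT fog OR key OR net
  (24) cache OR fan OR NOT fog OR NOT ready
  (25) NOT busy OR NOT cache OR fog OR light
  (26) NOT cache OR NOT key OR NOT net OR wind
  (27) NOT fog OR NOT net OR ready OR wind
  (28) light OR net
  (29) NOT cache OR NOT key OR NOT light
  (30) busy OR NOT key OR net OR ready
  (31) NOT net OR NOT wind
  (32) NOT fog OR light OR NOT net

Case key = True:
  (NOT fan OR NOT key) forces fan = False.
  (fan OR fog) forces fog = True.
  (fan OR heat OR NOT key) forces heat = True.
  (NOT fog OR net) forces net = True.
  (cache OR fan OR NOT heat) forces cache = True.
  (NOT cache OR NOT key OR NOT net OR wind) forces wind = True.
  Clause (NOT net OR NOT wind) is falsified — contradiction.
Case key = False:
  (heat OR key) forces heat = True.
  (key OR NOT light) forces light = False.
  (key OR light OR wind) forces wind = True.
  (NOT busy OR NOT heat OR key OR light) forces busy = False.
  Clause (busy OR NOT wind) is falsified — contradiction.
Both cases fail, so the formula is unsatisfiable.

Unsatisfiable — no assignment works.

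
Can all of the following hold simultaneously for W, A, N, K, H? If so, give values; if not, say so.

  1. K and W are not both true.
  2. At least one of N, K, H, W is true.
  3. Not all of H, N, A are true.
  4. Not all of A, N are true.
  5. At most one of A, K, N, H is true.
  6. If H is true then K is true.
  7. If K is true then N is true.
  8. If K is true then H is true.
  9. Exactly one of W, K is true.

W = True, A = True, N = False, K = False, H = False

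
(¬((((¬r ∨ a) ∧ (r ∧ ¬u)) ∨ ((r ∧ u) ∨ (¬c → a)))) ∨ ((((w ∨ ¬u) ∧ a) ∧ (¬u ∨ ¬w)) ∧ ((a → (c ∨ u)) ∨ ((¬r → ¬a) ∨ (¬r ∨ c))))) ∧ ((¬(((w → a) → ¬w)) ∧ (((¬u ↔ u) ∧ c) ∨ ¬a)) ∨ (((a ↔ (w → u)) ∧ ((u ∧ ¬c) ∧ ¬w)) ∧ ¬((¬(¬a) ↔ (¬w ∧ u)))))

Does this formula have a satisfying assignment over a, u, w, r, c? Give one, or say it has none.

The conjunct (¬(((w → a) → ¬w)) ∧ (((¬u ↔ u) ∧ c) ∨ ¬a)) ∨ (((a ↔ (w → u)) ∧ ((u ∧ ¬c) ∧ ¬w)) ∧ ¬((¬(¬a) ↔ (¬w ∧ u)))) is unsatisfiable on its own:
  w = True: simplifies to ¬(¬a) ∧ (((¬u ↔ u) ∧ c) ∨ ¬a).
    a = True: simplifies to (¬u ↔ u) ∧ c.
      u = True: the conjunct ¬u ↔ u becomes ¬True ↔ True = False.
      u = False: the conjunct ¬u ↔ u becomes ¬False ↔ False = False.
    a = False: the conjunct ¬(¬a) becomes ¬(¬False) = False.
  w = False: simplifies to (a ∧ (u ∧ ¬c)) ∧ ¬((¬(¬a) ↔ u)).
    a = True: simplifies to (u ∧ ¬c) ∧ ¬u.
      u = True: the conjunct ¬u is False.
      u = False: the conjunct u is False.
    a = False: the conjunct a is False.
So the whole conjunction is unsatisfiable.

UNSATISFIABLE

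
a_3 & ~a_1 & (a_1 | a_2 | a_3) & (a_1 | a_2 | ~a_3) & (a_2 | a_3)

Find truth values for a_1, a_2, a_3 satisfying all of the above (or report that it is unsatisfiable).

a_1=F, a_2=T, a_3=T

Unit clause (a_3) forces a_3 = True.
Unit clause (~a_1) forces a_1 = False.
In (a_1 | a_2 | ~a_3) only a_2 is left, so a_2 = True.
All clauses satisfied.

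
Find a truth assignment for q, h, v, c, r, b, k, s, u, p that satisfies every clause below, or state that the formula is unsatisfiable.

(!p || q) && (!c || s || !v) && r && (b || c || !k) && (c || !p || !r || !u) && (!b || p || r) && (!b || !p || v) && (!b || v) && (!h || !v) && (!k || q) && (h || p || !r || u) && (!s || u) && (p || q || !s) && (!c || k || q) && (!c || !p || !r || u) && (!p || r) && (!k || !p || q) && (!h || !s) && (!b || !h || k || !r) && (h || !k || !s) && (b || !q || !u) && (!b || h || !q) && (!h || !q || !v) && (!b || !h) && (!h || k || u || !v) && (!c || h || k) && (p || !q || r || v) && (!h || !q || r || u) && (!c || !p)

Unit clause (r) forces r = True.
Set q = True.
Set h = False.
  then (!b || h || !q) forces b = False.
  then (b || !q || !u) forces u = False.
  then (h || p || !r || u) forces p = True.
  then (!s || u) forces s = False.
  then (!c || !p || !r || u) forces c = False.
  then (b || c || !k) forces k = False.
Set v = True.
All clauses satisfied.

q=T, h=F, v=T, c=F, r=T, b=F, k=F, s=F, u=F, p=T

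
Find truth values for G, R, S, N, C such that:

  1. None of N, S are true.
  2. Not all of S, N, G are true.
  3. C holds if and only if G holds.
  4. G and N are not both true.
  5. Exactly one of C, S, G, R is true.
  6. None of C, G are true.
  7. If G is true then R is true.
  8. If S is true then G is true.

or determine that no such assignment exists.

G = False, R = True, S = False, N = False, C = False

  (1) {N, S}: 0 true — none ✓
  (2) {S, N, G}: 0/3 true — not all ✓
  (3) C=F, G=F — same ✓
  (4) G=F, N=F — not both ✓
  (5) {C, S, G, R}: 1 true — exactly one ✓
  (6) {C, G}: 0 true — none ✓
  (7) G=F ⇒ R: vacuous ✓
  (8) S=F ⇒ G: vacuous ✓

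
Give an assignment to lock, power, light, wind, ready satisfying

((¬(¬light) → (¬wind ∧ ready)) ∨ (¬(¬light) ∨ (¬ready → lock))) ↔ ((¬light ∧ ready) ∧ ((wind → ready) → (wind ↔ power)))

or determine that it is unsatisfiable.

lock=T; power=F; light=F; wind=F; ready=T

  ((¬(¬light) → (¬wind ∧ ready)) ∨ (¬(¬light) ∨ (¬ready → lock))) ↔ ((¬light ∧ ready) ∧ ((wind → ready) → (wind ↔ power))) = True
    (¬(¬light) → (¬wind ∧ ready)) ∨ (¬(¬light) ∨ (¬ready → lock)) = True
      ¬(¬light) → (¬wind ∧ ready) = True
        ¬(¬light) = False
          ¬light = True
        ¬wind ∧ ready = True
          ¬wind = True
      ¬(¬light) ∨ (¬ready → lock) = True
        ¬(¬light) = False
          ¬light = True
        ¬ready → lock = True
          ¬ready = False
    (¬light ∧ ready) ∧ ((wind → ready) → (wind ↔ power)) = True
      ¬light ∧ ready = True
        ¬light = True
      (wind → ready) → (wind ↔ power) = True
        wind → ready = True
        wind ↔ power = True
The formula evaluates to True.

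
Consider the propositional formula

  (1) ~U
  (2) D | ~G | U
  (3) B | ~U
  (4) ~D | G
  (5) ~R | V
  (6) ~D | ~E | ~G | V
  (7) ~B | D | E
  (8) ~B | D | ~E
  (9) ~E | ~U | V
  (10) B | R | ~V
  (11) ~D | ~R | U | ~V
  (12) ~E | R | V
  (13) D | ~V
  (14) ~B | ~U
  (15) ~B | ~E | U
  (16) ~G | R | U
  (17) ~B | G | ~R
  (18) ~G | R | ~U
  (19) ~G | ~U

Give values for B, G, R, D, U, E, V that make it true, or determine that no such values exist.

Unit clause (~U) forces U = False.
Set B = False.
Try G = True:
  (D | ~G | U) forces D = True.
  (~G | R | U) forces R = True.
  (~R | V) forces V = True.
  clause (~D | ~R | U | ~V) is falsified — backtrack.
So G = False.
  then (~D | G) forces D = False.
  then (D | ~V) forces V = False.
  then (~R | V) forces R = False.
  then (~E | R | V) forces E = False.
All clauses satisfied.

B = False; G = False; R = False; D = False; U = False; E = False; V = False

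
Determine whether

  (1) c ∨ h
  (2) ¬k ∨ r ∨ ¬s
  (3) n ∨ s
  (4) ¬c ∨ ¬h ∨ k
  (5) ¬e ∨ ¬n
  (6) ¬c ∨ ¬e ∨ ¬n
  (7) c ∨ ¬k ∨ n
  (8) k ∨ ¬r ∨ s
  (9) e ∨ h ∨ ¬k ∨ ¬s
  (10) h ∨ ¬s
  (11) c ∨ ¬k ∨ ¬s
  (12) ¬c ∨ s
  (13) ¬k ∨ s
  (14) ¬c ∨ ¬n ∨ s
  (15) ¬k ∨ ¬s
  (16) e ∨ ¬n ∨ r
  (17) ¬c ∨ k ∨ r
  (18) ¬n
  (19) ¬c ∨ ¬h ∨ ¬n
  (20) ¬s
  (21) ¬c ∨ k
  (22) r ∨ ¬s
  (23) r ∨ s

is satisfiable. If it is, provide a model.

Case n = True:
  Clause (¬n) is falsified — contradiction.
Case n = False:
  (n ∨ s) forces s = True.
  Clause (¬s) is falsified — contradiction.
Both cases fail, so the formula is unsatisfiable.

The formula is unsatisfiable.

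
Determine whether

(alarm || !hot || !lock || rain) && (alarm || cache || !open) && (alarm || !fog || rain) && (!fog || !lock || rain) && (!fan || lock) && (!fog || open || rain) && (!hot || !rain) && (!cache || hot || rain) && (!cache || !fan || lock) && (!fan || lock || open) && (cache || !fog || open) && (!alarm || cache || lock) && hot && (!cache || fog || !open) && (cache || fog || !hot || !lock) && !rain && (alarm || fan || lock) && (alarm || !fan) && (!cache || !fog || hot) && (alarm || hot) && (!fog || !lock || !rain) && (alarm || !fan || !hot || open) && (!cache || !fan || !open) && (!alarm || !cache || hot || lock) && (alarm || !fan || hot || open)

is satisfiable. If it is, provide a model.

Unit clause (hot) forces hot = True.
Unit clause (!rain) forces rain = False.
Set fan = True.
  then (!fan || lock) forces lock = True.
  then (alarm || !fan) forces alarm = True.
  then (!fog || !lock || rain) forces fog = False.
  then (cache || fog || !hot || !lock) forces cache = True.
  then (!cache || !fan || !open) forces open = False.
All clauses satisfied.

fan = True; hot = True; alarm = True; fog = False; open = False; lock = True; cache = True; rain = False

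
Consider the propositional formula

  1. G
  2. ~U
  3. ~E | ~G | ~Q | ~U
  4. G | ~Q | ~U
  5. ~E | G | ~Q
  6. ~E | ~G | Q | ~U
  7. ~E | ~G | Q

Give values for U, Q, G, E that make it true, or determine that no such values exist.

U = False, Q = True, G = True, E = False

Unit clause (G) forces G = True.
Unit clause (~U) forces U = False.
Set Q = True.
Set E = False.
Check each clause:
  (G): G holds.
  (~U): ~U holds.
  (~E | ~G | ~Q | ~U): ~E holds.
  (G | ~Q | ~U): G holds.
  (~E | G | ~Q): ~E holds.
  (~E | ~G | Q | ~U): ~E holds.
  (~E | ~G | Q): ~E holds.
All clauses satisfied.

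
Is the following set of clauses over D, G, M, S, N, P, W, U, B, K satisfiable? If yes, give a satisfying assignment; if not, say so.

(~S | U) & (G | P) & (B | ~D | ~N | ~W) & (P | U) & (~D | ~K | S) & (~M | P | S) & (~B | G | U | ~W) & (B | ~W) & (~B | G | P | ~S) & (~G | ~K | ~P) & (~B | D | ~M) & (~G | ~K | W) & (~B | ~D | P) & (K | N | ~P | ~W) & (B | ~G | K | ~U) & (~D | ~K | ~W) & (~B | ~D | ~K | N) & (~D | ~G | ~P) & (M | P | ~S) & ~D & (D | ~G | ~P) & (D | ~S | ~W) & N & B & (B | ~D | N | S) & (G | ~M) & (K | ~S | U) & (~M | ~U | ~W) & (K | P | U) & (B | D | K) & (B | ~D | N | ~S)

Unit clause (~D) forces D = False.
Unit clause (N) forces N = True.
Unit clause (B) forces B = True.
In (~B | D | ~M) only ~M is left, so M = False.
Set G = False.
  then (G | P) forces P = True.
Set S = False.
Set W = True.
  then (~B | G | U | ~W) forces U = True.
Set K = False.
All clauses satisfied.

D = False, G = False, M = False, S = False, N = True, P = True, W = True, U = True, B = True, K = False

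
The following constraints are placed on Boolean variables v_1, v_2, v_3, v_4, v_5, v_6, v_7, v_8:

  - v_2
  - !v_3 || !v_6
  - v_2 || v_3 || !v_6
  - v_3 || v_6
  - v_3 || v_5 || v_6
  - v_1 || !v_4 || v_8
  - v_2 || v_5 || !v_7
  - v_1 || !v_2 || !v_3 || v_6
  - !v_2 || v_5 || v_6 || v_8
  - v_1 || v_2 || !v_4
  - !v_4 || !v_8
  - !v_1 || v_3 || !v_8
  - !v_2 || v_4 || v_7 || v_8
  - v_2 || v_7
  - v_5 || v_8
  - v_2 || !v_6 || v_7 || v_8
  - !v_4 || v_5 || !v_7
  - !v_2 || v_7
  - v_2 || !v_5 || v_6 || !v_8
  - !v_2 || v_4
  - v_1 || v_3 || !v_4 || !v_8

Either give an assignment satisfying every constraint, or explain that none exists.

v_1=T; v_2=T; v_3=F; v_4=T; v_5=T; v_6=T; v_7=T; v_8=F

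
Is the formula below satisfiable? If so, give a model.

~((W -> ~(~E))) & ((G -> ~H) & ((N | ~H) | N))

H: True, W: True, N: True, E: False, G: False

  ~((W -> ~(~E))) = True
    W -> ~(~E) = False
      ~(~E) = False
        ~E = True
  (G -> ~H) & ((N | ~H) | N) = True
    G -> ~H = True
      ~H = False
    (N | ~H) | N = True
      N | ~H = True
        ~H = False
Both conjuncts True, so the formula holds.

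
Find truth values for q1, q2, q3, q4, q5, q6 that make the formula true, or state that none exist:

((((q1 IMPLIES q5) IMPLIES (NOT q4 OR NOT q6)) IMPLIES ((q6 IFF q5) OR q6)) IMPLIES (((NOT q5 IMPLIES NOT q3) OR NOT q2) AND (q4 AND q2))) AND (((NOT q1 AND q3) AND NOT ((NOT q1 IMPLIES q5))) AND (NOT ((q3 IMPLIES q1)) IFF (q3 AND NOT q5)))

Case q1 = True: the conjunct NOT q1 is False.
Case q1 = False: the formula simplifies to (((NOT q4 OR NOT q6) IMPLIES ((q6 IFF q5) OR q6)) IMPLIES (((NOT q5 IMPLIES NOT q3) OR NOT q2) AND (q4 AND q2))) AND ((q3 AND NOT q5) AND (NOT (NOT q3) IFF (q3 AND NOT q5))).
  q3 = True: simplifies to (((NOT q4 OR NOT q6) IMPLIES ((q6 IFF q5) OR q6)) IMPLIES ((q5 OR NOT q2) AND (q4 AND q2))) AND (NOT q5 AND NOT q5).
    q5 = True: the conjunct NOT q5 is False.
    q5 = False: simplifies to ((NOT q4 OR NOT q6) IMPLIES (NOT q6 OR q6)) IMPLIES (NOT q2 AND (q4 AND q2)).
      q6 = True: simplifies to NOT q2 AND (q4 AND q2).
        q2 = True: the conjunct NOT q2 is False.
        q2 = False: the conjunct q2 is False.
      q6 = False: simplifies to NOT q2 AND (q4 AND q2).
        q2 = True: the conjunct NOT q2 is False.
        q2 = False: the conjunct q2 is False.
  q3 = False: the conjunct q3 is False.
Both cases fail — unsatisfiable.

The formula is unsatisfiable.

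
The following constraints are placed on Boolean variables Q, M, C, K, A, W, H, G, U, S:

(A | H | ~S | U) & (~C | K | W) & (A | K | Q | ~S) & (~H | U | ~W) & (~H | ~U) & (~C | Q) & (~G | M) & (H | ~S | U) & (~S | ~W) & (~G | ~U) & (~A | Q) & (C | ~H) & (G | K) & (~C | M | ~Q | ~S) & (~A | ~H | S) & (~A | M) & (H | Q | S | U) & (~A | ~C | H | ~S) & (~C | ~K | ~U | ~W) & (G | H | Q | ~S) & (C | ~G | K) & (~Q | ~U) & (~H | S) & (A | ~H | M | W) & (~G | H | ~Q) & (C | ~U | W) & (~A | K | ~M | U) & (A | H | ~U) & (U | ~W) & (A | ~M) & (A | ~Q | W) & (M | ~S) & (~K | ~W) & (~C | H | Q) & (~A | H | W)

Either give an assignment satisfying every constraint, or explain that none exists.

Q = True, M = True, C = True, K = True, A = True, W = False, H = True, G = False, U = False, S = True

Set Q = True.
  then (~Q | ~U) forces U = False.
  then (U | ~W) forces W = False.
  then (A | ~Q | W) forces A = True.
  then (~A | H | W) forces H = True.
  then (C | ~H) forces C = True.
  then (~A | ~H | S) forces S = True.
  then (~A | M) forces M = True.
  then (~A | K | ~M | U) forces K = True.
Set G = False.
All clauses satisfied.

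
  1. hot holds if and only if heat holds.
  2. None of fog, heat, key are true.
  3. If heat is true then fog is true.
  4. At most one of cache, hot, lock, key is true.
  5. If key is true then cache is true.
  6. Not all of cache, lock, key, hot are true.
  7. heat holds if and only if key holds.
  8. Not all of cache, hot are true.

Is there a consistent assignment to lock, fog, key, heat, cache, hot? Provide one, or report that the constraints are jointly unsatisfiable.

lock = False; fog = False; key = False; heat = False; cache = False; hot = False

  (1) hot=F, heat=F — same ✓
  (2) {fog, heat, key}: 0 true — none ✓
  (3) heat=F ⇒ fog: vacuous ✓
  (4) {cache, hot, lock, key}: 0 true — at most one ✓
  (5) key=F ⇒ cache: vacuous ✓
  (6) {cache, lock, key, hot}: 0/4 true — not all ✓
  (7) heat=F, key=F — same ✓
  (8) {cache, hot}: 0/2 true — not all ✓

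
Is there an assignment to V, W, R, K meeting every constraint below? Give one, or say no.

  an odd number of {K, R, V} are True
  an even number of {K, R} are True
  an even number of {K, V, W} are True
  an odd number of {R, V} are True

V = True; W = True; R = False; K = False

{K, R, V}: 1 true → odd ✓
{K, R}: 0 true → even ✓
{K, V, W}: 2 true → even ✓
{R, V}: 1 true → odd ✓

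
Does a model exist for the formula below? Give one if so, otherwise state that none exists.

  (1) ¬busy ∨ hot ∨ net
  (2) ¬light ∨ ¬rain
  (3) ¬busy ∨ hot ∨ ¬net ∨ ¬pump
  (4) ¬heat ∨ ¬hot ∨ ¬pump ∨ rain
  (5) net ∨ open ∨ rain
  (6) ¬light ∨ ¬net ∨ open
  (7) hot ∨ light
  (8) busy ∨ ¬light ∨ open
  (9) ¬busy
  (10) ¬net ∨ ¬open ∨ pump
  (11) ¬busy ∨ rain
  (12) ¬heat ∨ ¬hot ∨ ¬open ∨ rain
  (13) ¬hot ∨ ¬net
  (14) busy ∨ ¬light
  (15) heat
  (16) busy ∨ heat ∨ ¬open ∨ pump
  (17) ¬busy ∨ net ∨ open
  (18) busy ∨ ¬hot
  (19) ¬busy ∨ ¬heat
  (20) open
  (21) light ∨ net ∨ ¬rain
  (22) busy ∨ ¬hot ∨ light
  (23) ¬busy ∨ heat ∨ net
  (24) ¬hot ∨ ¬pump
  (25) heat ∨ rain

Unsatisfiable

Case busy = True:
  Clause (¬busy) is falsified — contradiction.
Case busy = False:
  (busy ∨ ¬light) forces light = False.
  (hot ∨ light) forces hot = True.
  Clause (busy ∨ ¬hot) is falsified — contradiction.
Both cases fail, so the formula is unsatisfiable.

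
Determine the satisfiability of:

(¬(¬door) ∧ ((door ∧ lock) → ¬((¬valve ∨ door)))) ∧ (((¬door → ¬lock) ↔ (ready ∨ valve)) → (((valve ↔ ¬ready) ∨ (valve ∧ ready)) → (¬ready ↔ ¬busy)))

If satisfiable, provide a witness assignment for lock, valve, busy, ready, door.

lock: False; valve: True; busy: False; ready: False; door: True

  ¬(¬door) ∧ ((door ∧ lock) → ¬((¬valve ∨ door))) = True
    ¬(¬door) = True
      ¬door = False
    (door ∧ lock) → ¬((¬valve ∨ door)) = True
      door ∧ lock = False
      ¬((¬valve ∨ door)) = False
        ¬valve ∨ door = True
          ¬valve = False
  ((¬door → ¬lock) ↔ (ready ∨ valve)) → (((valve ↔ ¬ready) ∨ (valve ∧ ready)) → (¬ready ↔ ¬busy)) = True
    (¬door → ¬lock) ↔ (ready ∨ valve) = True
      ¬door → ¬lock = True
        ¬door = False
        ¬lock = True
      ready ∨ valve = True
    ((valve ↔ ¬ready) ∨ (valve ∧ ready)) → (¬ready ↔ ¬busy) = True
      (valve ↔ ¬ready) ∨ (valve ∧ ready) = True
        valve ↔ ¬ready = True
          ¬ready = True
        valve ∧ ready = False
      ¬ready ↔ ¬busy = True
        ¬ready = True
        ¬busy = True
Both conjuncts True, so the formula holds.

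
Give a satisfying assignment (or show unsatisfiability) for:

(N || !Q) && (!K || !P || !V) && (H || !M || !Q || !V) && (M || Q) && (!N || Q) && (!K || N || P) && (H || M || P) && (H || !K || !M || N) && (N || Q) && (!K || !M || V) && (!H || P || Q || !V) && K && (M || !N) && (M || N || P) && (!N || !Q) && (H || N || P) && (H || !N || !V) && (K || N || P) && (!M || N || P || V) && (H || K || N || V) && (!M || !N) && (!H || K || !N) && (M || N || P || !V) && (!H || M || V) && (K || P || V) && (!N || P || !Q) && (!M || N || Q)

Case N = True:
  (!N || Q) forces Q = True.
  Clause (!N || !Q) is falsified — contradiction.
Case N = False:
  (N || !Q) forces Q = False.
  Clause (N || Q) is falsified — contradiction.
Both cases fail, so the formula is unsatisfiable.

No satisfying assignment exists.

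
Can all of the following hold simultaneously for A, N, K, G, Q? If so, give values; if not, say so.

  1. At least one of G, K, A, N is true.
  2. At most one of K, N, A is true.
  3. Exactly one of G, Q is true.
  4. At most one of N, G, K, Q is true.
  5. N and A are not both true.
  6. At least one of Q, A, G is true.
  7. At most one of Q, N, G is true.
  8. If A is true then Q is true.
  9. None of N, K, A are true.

A = False; N = False; K = False; G = True; Q = False

  (1) {G, K, A, N}: 1 true — at least one ✓
  (2) {K, N, A}: 0 true — at most one ✓
  (3) {G, Q}: 1 true — exactly one ✓
  (4) {N, G, K, Q}: 1 true — at most one ✓
  (5) N=F, A=F — not both ✓
  (6) {Q, A, G}: 1 true — at least one ✓
  (7) {Q, N, G}: 1 true — at most one ✓
  (8) A=F ⇒ Q: vacuous ✓
  (9) {N, K, A}: 0 true — none ✓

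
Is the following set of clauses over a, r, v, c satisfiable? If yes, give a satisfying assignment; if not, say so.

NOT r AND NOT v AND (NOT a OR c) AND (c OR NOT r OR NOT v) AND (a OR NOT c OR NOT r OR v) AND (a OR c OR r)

a: False, r: False, v: False, c: True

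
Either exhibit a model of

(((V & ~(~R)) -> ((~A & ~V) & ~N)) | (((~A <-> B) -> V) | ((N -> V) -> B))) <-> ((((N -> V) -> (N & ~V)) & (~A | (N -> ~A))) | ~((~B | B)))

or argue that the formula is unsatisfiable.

B: False, V: False, A: False, R: True, N: True

  (((V & ~(~R)) -> ((~A & ~V) & ~N)) | (((~A <-> B) -> V) | ((N -> V) -> B))) <-> ((((N -> V) -> (N & ~V)) & (~A | (N -> ~A))) | ~((~B | B))) = True
    ((V & ~(~R)) -> ((~A & ~V) & ~N)) | (((~A <-> B) -> V) | ((N -> V) -> B)) = True
      (V & ~(~R)) -> ((~A & ~V) & ~N) = True
        V & ~(~R) = False
          ~(~R) = True
            ~R = False
        (~A & ~V) & ~N = False
          ~A & ~V = True
            ~A = True
            ~V = True
          ~N = False
      ((~A <-> B) -> V) | ((N -> V) -> B) = True
        (~A <-> B) -> V = True
          ~A <-> B = False
            ~A = True
        (N -> V) -> B = True
          N -> V = False
    (((N -> V) -> (N & ~V)) & (~A | (N -> ~A))) | ~((~B | B)) = True
      ((N -> V) -> (N & ~V)) & (~A | (N -> ~A)) = True
        (N -> V) -> (N & ~V) = True
          N -> V = False
          N & ~V = True
            ~V = True
        ~A | (N -> ~A) = True
          ~A = True
          N -> ~A = True
            ~A = True
      ~((~B | B)) = False
        ~B | B = True
          ~B = True
The formula evaluates to True.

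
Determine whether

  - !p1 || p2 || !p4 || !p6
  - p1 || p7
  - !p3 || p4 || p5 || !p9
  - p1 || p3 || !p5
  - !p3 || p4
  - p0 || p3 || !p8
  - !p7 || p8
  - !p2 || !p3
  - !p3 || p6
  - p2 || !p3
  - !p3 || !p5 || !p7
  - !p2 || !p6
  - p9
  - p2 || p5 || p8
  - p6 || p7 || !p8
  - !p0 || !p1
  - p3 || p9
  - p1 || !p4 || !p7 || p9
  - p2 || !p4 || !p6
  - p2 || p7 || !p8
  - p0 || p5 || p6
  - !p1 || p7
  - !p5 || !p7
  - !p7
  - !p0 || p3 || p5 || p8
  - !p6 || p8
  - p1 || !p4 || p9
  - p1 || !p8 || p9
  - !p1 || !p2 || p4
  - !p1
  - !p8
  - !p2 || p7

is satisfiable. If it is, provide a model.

Case p1 = True:
  Clause (!p1) is falsified — contradiction.
Case p1 = False:
  (p1 || p7) forces p7 = True.
  Clause (!p7) is falsified — contradiction.
Both cases fail, so the formula is unsatisfiable.

Unsatisfiable — no assignment works.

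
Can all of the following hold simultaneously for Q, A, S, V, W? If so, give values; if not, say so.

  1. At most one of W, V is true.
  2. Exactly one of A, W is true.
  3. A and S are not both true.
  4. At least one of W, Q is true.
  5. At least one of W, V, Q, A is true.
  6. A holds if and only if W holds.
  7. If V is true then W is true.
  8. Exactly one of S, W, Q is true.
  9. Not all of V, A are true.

The formula is unsatisfiable.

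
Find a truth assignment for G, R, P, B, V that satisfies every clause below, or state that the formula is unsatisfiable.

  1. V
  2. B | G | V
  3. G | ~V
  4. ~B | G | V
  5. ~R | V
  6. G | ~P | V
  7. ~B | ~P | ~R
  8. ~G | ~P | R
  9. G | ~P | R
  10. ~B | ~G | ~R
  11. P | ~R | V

G: True, R: True, P: True, B: False, V: True

Unit clause (V) forces V = True.
In (G | ~V) only G is left, so G = True.
Set R = True.
  then (~B | ~G | ~R) forces B = False.
Set P = True.
All clauses satisfied.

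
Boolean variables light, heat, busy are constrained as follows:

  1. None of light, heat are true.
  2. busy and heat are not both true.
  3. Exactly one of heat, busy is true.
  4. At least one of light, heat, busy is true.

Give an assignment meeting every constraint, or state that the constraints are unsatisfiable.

light=F, heat=F, busy=T

  (1) {light, heat}: 0 true — none ✓
  (2) busy=T, heat=F — not both ✓
  (3) {heat, busy}: 1 true — exactly one ✓
  (4) {light, heat, busy}: 1 true — at least one ✓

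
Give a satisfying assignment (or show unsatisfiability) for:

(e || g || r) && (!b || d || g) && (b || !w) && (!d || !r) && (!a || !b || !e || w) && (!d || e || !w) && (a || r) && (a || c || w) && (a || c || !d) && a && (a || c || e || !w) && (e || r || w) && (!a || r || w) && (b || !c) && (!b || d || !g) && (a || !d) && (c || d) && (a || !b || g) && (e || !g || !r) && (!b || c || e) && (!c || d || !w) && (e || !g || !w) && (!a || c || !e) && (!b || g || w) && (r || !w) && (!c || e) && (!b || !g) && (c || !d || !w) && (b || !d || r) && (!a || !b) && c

Unsatisfiable

Case c = True:
  (a) forces a = True.
  (b || !c) forces b = True.
  Clause (!a || !b) is falsified — contradiction.
Case c = False:
  Clause (c) is falsified — contradiction.
Both cases fail, so the formula is unsatisfiable.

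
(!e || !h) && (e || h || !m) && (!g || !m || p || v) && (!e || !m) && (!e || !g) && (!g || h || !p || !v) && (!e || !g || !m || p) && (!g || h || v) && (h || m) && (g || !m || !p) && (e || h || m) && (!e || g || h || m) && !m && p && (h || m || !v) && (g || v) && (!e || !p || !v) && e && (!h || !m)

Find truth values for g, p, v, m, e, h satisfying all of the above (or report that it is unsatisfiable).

The formula is unsatisfiable.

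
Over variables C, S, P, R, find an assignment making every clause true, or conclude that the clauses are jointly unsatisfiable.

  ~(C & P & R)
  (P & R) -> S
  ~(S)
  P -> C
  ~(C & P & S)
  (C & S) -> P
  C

Unit clause (~S) forces S = False.
Unit clause (C) forces C = True.
Set P = True.
  then (~P | ~R | S) forces R = False.
Check each clause:
  (~S): ~S holds.
  (C): C holds.
  (~C | ~P | ~S): ~S holds.
  (~P | ~R | S): ~R holds.
  (C | ~P): C holds.
  (~C | P | ~S): P holds.
  (~C | ~P | ~R): ~R holds.
All clauses satisfied.

C = True, S = False, P = True, R = False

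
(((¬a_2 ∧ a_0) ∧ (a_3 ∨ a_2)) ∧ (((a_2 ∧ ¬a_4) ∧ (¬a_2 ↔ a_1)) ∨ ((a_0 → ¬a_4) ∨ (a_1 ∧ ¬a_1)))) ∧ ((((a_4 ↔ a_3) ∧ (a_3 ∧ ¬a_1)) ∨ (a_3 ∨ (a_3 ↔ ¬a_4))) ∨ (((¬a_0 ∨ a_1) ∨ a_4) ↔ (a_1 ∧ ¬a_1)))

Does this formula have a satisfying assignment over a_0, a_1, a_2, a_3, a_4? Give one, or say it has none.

a_0=T, a_1=F, a_2=F, a_3=T, a_4=F

  ((¬a_2 ∧ a_0) ∧ (a_3 ∨ a_2)) ∧ (((a_2 ∧ ¬a_4) ∧ (¬a_2 ↔ a_1)) ∨ ((a_0 → ¬a_4) ∨ (a_1 ∧ ¬a_1))) = True
    (¬a_2 ∧ a_0) ∧ (a_3 ∨ a_2) = True
      ¬a_2 ∧ a_0 = True
        ¬a_2 = True
      a_3 ∨ a_2 = True
    ((a_2 ∧ ¬a_4) ∧ (¬a_2 ↔ a_1)) ∨ ((a_0 → ¬a_4) ∨ (a_1 ∧ ¬a_1)) = True
      (a_2 ∧ ¬a_4) ∧ (¬a_2 ↔ a_1) = False
        a_2 ∧ ¬a_4 = False
          ¬a_4 = True
        ¬a_2 ↔ a_1 = False
          ¬a_2 = True
      (a_0 → ¬a_4) ∨ (a_1 ∧ ¬a_1) = True
        a_0 → ¬a_4 = True
          ¬a_4 = True
        a_1 ∧ ¬a_1 = False
          ¬a_1 = True
  (((a_4 ↔ a_3) ∧ (a_3 ∧ ¬a_1)) ∨ (a_3 ∨ (a_3 ↔ ¬a_4))) ∨ (((¬a_0 ∨ a_1) ∨ a_4) ↔ (a_1 ∧ ¬a_1)) = True
    ((a_4 ↔ a_3) ∧ (a_3 ∧ ¬a_1)) ∨ (a_3 ∨ (a_3 ↔ ¬a_4)) = True
      (a_4 ↔ a_3) ∧ (a_3 ∧ ¬a_1) = False
        a_4 ↔ a_3 = False
        a_3 ∧ ¬a_1 = True
          ¬a_1 = True
      a_3 ∨ (a_3 ↔ ¬a_4) = True
        a_3 ↔ ¬a_4 = True
          ¬a_4 = True
    ((¬a_0 ∨ a_1) ∨ a_4) ↔ (a_1 ∧ ¬a_1) = True
      (¬a_0 ∨ a_1) ∨ a_4 = False
        ¬a_0 ∨ a_1 = False
          ¬a_0 = False
      a_1 ∧ ¬a_1 = False
        ¬a_1 = True
Both conjuncts True, so the formula holds.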